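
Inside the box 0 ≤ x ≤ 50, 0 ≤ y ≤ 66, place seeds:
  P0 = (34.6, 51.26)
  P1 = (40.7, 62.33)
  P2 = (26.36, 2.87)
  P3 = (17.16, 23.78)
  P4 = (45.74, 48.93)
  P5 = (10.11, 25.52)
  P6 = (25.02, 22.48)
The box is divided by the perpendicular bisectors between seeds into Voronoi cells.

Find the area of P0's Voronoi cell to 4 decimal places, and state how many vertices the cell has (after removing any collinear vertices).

1. box [0,50]×[0,66]: [(0, 0) (50, 0) (50, 66) (0, 66)]
2. ⊥bis P0·P1 via (37.65,56.795): [(0, 0) (50, 0) (50, 49.9897) (20.9452, 66) (0, 66)]  |A|=3067.4114
3. ⊥bis P0·P2 via (30.48,27.065): [(0, 32.2552) (50, 23.7411) (50, 49.9897) (20.9452, 66) (0, 66)]  |A|=1667.5039
4. ⊥bis P0·P3 via (25.88,37.52): [(0, 53.9446) (46.708, 24.3016) (50, 23.7411) (50, 49.9897) (20.9452, 66) (0, 66)]  |A|=1160.9709
5. ⊥bis P0·P4 via (40.17,50.095): [(0, 53.9446) (36.1735, 30.9873) (41.1661, 54.8575) (20.9452, 66) (0, 66)]  |A|=853.8711
6. ⊥bis P0·P5 via (22.355,38.39): [(0, 59.6594) (18.0395, 42.4959) (36.1735, 30.9873) (41.1661, 54.8575) (20.9452, 66) (0, 66)]  |A|=802.3248
7. ⊥bis P0·P6 via (29.81,36.87): [(0, 59.6594) (18.0395, 42.4959) (23.699, 38.9042) (36.9096, 34.5067) (41.1661, 54.8575) (20.9452, 66) (0, 66)]  |A|=777.4591
8. canonical 7-gon: [(0, 59.6594) (18.0395, 42.4959) (23.699, 38.9042) (36.9096, 34.5067) (41.1661, 54.8575) (20.9452, 66) (0, 66)]
9. shoelace: 777.4591

Area of P0's cell: 777.4591 (7 vertices)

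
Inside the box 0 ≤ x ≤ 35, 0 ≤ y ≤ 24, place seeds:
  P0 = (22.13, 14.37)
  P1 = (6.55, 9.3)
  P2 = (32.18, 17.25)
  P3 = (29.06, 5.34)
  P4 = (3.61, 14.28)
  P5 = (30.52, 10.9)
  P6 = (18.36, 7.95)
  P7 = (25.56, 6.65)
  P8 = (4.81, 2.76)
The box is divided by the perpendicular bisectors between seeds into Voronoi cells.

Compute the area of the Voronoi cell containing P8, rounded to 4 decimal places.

1. box [0,35]×[0,24]: [(0, 0) (35, 0) (35, 24) (0, 24)]
2. ⊥bis P8·P0 via (13.47,8.565): [(0, 0) (19.2113, 0) (3.1236, 24) (0, 24)]  |A|=268.0185
3. ⊥bis P8·P1 via (5.68,6.03): [(0, 7.5412) (0, 0) (19.2113, 0) (17.2289, 2.9573)]  |A|=93.3706
4. ⊥bis P8·P2 via (18.495,10.005): [(0, 7.5412) (0, 0) (19.2113, 0) (17.2289, 2.9573)]  |A|=93.3706
5. ⊥bis P8·P3 via (16.935,4.05): [(17.0461, 3.006) (0, 7.5412) (0, 0) (17.3659, 0)]  |A|=90.3748
6. ⊥bis P8·P4 via (4.21,8.52): [(17.0461, 3.006) (0, 7.5412) (0, 0) (17.3659, 0)]  |A|=90.3748
7. ⊥bis P8·P5 via (17.665,6.83): [(17.0461, 3.006) (0, 7.5412) (0, 0) (17.3659, 0)]  |A|=90.3748
8. ⊥bis P8·P6 via (11.585,5.355): [(11.9672, 4.3573) (0, 7.5412) (0, 0) (13.6361, 0)]  |A|=74.8314
9. ⊥bis P8·P7 via (15.185,4.705): [(11.9672, 4.3573) (0, 7.5412) (0, 0) (13.6361, 0)]  |A|=74.8314
10. canonical 4-gon: [(11.9672, 4.3573) (0, 7.5412) (0, 0) (13.6361, 0)]
11. shoelace: 74.8314

Area of P8's cell: 74.8314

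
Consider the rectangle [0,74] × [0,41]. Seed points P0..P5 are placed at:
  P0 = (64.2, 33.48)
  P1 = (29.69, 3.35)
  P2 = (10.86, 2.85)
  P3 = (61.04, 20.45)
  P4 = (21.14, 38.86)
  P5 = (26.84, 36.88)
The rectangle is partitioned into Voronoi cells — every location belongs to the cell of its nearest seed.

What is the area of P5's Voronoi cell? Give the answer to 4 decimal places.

1. box [0,74]×[0,41]: [(0, 0) (74, 0) (74, 41) (0, 41)]
2. ⊥bis P5·P0 via (45.52,35.18): [(0, 0) (42.3184, 0) (46.0497, 41) (0, 41)]  |A|=1811.5451
3. ⊥bis P5·P1 via (28.265,20.115): [(0, 17.7125) (44.2728, 21.4756) (46.0497, 41) (0, 41)]  |A|=965.0462
4. ⊥bis P5·P2 via (18.85,19.865): [(0, 28.7167) (19.8422, 19.3991) (44.2728, 21.4756) (46.0497, 41) (0, 41)]  |A|=855.8727
5. ⊥bis P5·P3 via (43.94,28.665): [(0, 28.7167) (19.8422, 19.3991) (40.325, 21.1401) (45.1578, 31.1999) (46.0497, 41) (0, 41)]  |A|=836.8262
6. ⊥bis P5·P4 via (23.99,37.87): [(17.8919, 20.3149) (19.8422, 19.3991) (40.325, 21.1401) (45.1578, 31.1999) (46.0497, 41) (25.0773, 41)]  |A|=467.5775
7. canonical 6-gon: [(17.8919, 20.3149) (19.8422, 19.3991) (40.325, 21.1401) (45.1578, 31.1999) (46.0497, 41) (25.0773, 41)]
8. shoelace: 467.5775

Area of P5's cell: 467.5775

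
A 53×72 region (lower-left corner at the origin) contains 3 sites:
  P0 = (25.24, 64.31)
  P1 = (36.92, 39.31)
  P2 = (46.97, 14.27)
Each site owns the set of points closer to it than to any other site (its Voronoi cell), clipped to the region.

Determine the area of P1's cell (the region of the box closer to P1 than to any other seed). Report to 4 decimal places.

Area of P1's cell: 1541.1974

1. box [0,53]×[0,72]: [(0, 0) (53, 0) (53, 72) (0, 72)]
2. ⊥bis P1·P0 via (31.08,51.81): [(0, 37.2894) (0, 0) (53, 0) (53, 62.051)]  |A|=2632.5219
3. ⊥bis P1·P2 via (41.945,26.79): [(0, 37.2894) (0, 9.955) (53, 31.227) (53, 62.051)]  |A|=1541.1974
4. canonical 4-gon: [(0, 37.2894) (0, 9.955) (53, 31.227) (53, 62.051)]
5. shoelace: 1541.1974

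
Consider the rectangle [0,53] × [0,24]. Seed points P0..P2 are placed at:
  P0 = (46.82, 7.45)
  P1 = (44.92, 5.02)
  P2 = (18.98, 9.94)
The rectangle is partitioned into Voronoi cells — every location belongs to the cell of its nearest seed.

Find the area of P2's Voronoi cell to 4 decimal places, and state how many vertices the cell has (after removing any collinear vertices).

Area of P2's cell: 784.0662 (5 vertices)

1. box [0,53]×[0,24]: [(0, 0) (53, 0) (53, 24) (0, 24)]
2. ⊥bis P2·P0 via (32.9,8.695): [(0, 0) (32.1223, 0) (34.2689, 24) (0, 24)]  |A|=796.6944
3. ⊥bis P2·P1 via (31.95,7.48): [(0, 0) (30.5313, 0) (33.5421, 15.8741) (34.2689, 24) (0, 24)]  |A|=784.0662
4. canonical 5-gon: [(0, 0) (30.5313, 0) (33.5421, 15.8741) (34.2689, 24) (0, 24)]
5. shoelace: 784.0662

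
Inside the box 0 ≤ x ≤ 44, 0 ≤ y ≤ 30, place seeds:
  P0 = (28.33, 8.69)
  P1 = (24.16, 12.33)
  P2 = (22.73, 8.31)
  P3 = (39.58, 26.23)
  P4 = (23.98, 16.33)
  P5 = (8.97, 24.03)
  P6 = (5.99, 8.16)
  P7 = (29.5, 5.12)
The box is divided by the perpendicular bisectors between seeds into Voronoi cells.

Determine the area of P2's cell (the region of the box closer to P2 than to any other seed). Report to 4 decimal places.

Area of P2's cell: 122.1775

1. box [0,44]×[0,30]: [(0, 0) (44, 0) (44, 30) (0, 30)]
2. ⊥bis P2·P0 via (25.53,8.5): [(0, 0) (26.1068, 0) (24.0711, 30) (0, 30)]  |A|=752.6679
3. ⊥bis P2·P1 via (23.445,10.32): [(0, 18.6599) (0, 0) (26.1068, 0) (25.455, 9.605)]  |A|=362.8716
4. ⊥bis P2·P3 via (31.155,17.27): [(0, 18.6599) (0, 0) (26.1068, 0) (25.455, 9.605)]  |A|=362.8716
5. ⊥bis P2·P4 via (23.355,12.32): [(13.5082, 13.8547) (0, 15.9601) (0, 0) (26.1068, 0) (25.455, 9.605)]  |A|=344.6371
6. ⊥bis P2·P5 via (15.85,16.17): [(13.5082, 13.8547) (13.2508, 13.8948) (0, 2.2962) (0, 0) (26.1068, 0) (25.455, 9.605)]  |A|=254.1084
7. ⊥bis P2·P6 via (14.36,8.235): [(14.3122, 13.5687) (14.4338, 0) (26.1068, 0) (25.455, 9.605)]  |A|=131.4155
8. ⊥bis P2·P7 via (26.115,6.715): [(14.3122, 13.5687) (14.4338, 0) (22.9509, 0) (25.7095, 5.8545) (25.455, 9.605)]  |A|=122.1775
9. canonical 5-gon: [(14.3122, 13.5687) (14.4338, 0) (22.9509, 0) (25.7095, 5.8545) (25.455, 9.605)]
10. shoelace: 122.1775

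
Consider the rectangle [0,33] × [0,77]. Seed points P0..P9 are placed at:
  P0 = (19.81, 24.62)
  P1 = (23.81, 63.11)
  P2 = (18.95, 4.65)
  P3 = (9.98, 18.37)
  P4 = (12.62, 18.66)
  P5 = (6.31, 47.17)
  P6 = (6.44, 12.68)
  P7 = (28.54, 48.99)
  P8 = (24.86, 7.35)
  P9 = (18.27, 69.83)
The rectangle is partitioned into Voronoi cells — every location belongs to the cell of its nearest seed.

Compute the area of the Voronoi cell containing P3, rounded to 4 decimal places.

Area of P3's cell: 159.0838

1. box [0,33]×[0,77]: [(0, 0) (33, 0) (33, 77) (0, 77)]
2. ⊥bis P3·P0 via (14.895,21.495): [(0, 44.9219) (0, 0) (28.5617, 0)]  |A|=641.5225
3. ⊥bis P3·P1 via (16.895,40.74): [(0, 44.9219) (0, 0) (28.5617, 0)]  |A|=641.5225
4. ⊥bis P3·P2 via (14.465,11.51): [(19.2532, 14.6405) (0, 44.9219) (0, 2.0529)]  |A|=412.6815
5. ⊥bis P3·P4 via (11.3,18.515): [(12.23, 10.0488) (10.1535, 28.9525) (0, 44.9219) (0, 2.0529)]  |A|=341.532
6. ⊥bis P3·P5 via (8.145,32.77): [(12.23, 10.0488) (10.1535, 28.9525) (7.7576, 32.7206) (0, 31.7321) (0, 2.0529)]  |A|=290.3713
7. ⊥bis P3·P6 via (8.21,15.525): [(11.8792, 13.2422) (10.1535, 28.9525) (7.7576, 32.7206) (0, 31.7321) (0, 20.6328)]  |A|=159.0838
8. ⊥bis P3·P7 via (19.26,33.68): [(11.8792, 13.2422) (10.1535, 28.9525) (7.7576, 32.7206) (0, 31.7321) (0, 20.6328)]  |A|=159.0838
9. ⊥bis P3·P8 via (17.42,12.86): [(11.8792, 13.2422) (10.1535, 28.9525) (7.7576, 32.7206) (0, 31.7321) (0, 20.6328)]  |A|=159.0838
10. ⊥bis P3·P9 via (14.125,44.1): [(11.8792, 13.2422) (10.1535, 28.9525) (7.7576, 32.7206) (0, 31.7321) (0, 20.6328)]  |A|=159.0838
11. canonical 5-gon: [(11.8792, 13.2422) (10.1535, 28.9525) (7.7576, 32.7206) (0, 31.7321) (0, 20.6328)]
12. shoelace: 159.0838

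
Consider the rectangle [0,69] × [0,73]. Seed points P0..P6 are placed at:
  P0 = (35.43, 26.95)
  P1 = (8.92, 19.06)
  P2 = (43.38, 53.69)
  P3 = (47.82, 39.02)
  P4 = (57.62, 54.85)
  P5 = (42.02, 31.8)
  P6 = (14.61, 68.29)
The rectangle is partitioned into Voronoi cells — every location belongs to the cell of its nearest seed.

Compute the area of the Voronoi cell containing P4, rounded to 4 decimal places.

Area of P4's cell: 575.4814

1. box [0,69]×[0,73]: [(0, 0) (69, 0) (69, 73) (0, 73)]
2. ⊥bis P4·P0 via (46.525,40.9): [(69, 23.0247) (69, 73) (6.1649, 73)]  |A|=1570.1001
3. ⊥bis P4·P1 via (33.27,36.955): [(7.6459, 71.8221) (69, 23.0247) (69, 73) (6.7803, 73)]  |A|=1569.7377
4. ⊥bis P4·P2 via (50.5,54.27): [(51.94, 36.5933) (69, 23.0247) (69, 73) (48.9742, 73)]  |A|=790.8264
5. ⊥bis P4·P3 via (52.72,46.935): [(51.0113, 47.9928) (69, 36.8564) (69, 73) (48.9742, 73)]  |A|=575.4814
6. ⊥bis P4·P5 via (49.82,43.325): [(51.0113, 47.9928) (69, 36.8564) (69, 73) (48.9742, 73)]  |A|=575.4814
7. ⊥bis P4·P6 via (36.115,61.57): [(51.0113, 47.9928) (69, 36.8564) (69, 73) (48.9742, 73)]  |A|=575.4814
8. canonical 4-gon: [(51.0113, 47.9928) (69, 36.8564) (69, 73) (48.9742, 73)]
9. shoelace: 575.4814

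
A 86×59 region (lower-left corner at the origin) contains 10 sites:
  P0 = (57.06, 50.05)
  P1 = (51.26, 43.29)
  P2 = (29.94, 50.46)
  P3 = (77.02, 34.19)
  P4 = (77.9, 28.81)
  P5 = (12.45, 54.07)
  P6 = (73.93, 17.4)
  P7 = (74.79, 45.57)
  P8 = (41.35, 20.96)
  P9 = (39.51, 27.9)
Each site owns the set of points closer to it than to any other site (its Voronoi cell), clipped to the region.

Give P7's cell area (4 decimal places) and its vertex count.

Area of P7's cell: 380.5555 (5 vertices)

1. box [0,86]×[0,59]: [(0, 0) (86, 0) (86, 59) (0, 59)]
2. ⊥bis P7·P0 via (65.925,47.81): [(53.8444, 0) (86, 0) (86, 59) (68.7525, 59)]  |A|=1457.3917
3. ⊥bis P7·P1 via (63.025,44.43): [(63.5921, 38.5774) (67.3302, 0) (86, 0) (86, 59) (68.7525, 59)]  |A|=1197.2694
4. ⊥bis P7·P2 via (52.365,48.015): [(63.5921, 38.5774) (67.3302, 0) (86, 0) (86, 59) (68.7525, 59)]  |A|=1197.2694
5. ⊥bis P7·P3 via (75.905,39.88): [(63.5921, 38.5774) (63.6977, 37.4879) (86, 41.8582) (86, 59) (68.7525, 59)]  |A|=380.5555
6. ⊥bis P7·P4 via (76.345,37.19): [(63.5921, 38.5774) (63.6977, 37.4879) (86, 41.8582) (86, 59) (68.7525, 59)]  |A|=380.5555
7. ⊥bis P7·P5 via (43.62,49.82): [(63.5921, 38.5774) (63.6977, 37.4879) (86, 41.8582) (86, 59) (68.7525, 59)]  |A|=380.5555
8. ⊥bis P7·P6 via (74.36,31.485): [(63.5921, 38.5774) (63.6977, 37.4879) (86, 41.8582) (86, 59) (68.7525, 59)]  |A|=380.5555
9. ⊥bis P7·P8 via (58.07,33.265): [(63.5921, 38.5774) (63.6977, 37.4879) (86, 41.8582) (86, 59) (68.7525, 59)]  |A|=380.5555
10. ⊥bis P7·P9 via (57.15,36.735): [(63.5921, 38.5774) (63.6977, 37.4879) (86, 41.8582) (86, 59) (68.7525, 59)]  |A|=380.5555
11. canonical 5-gon: [(63.5921, 38.5774) (63.6977, 37.4879) (86, 41.8582) (86, 59) (68.7525, 59)]
12. shoelace: 380.5555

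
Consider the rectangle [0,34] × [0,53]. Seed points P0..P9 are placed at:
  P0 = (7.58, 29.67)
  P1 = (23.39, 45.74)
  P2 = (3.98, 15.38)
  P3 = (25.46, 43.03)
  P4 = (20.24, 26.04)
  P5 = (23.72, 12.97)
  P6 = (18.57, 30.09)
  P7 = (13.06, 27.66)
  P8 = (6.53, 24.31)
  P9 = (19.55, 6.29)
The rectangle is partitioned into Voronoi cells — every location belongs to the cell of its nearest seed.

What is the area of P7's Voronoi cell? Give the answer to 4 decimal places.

1. box [0,34]×[0,53]: [(0, 0) (34, 0) (34, 53) (0, 53)]
2. ⊥bis P7·P0 via (10.32,28.665): [(0, 0.5289) (0, 0) (34, 0) (34, 53) (19.2458, 53)]  |A|=1297.0758
3. ⊥bis P7·P1 via (18.225,36.7): [(14.1261, 39.0419) (0, 0.5289) (0, 0) (34, 0) (34, 27.687)]  |A|=942.5713
4. ⊥bis P7·P2 via (8.52,21.52): [(14.1261, 39.0419) (7.8744, 21.9974) (34, 2.6797) (34, 27.687)]  |A|=531.5288
5. ⊥bis P7·P3 via (19.26,35.345): [(16.0162, 37.962) (14.1261, 39.0419) (7.8744, 21.9974) (34, 2.6797) (34, 23.4533)]  |A|=493.4597
6. ⊥bis P7·P4 via (16.65,26.85): [(18.6735, 35.8182) (16.0162, 37.962) (14.1261, 39.0419) (7.8744, 21.9974) (14.4569, 17.1301)]  |A|=121.1905
7. ⊥bis P7·P5 via (18.39,20.315): [(14.5462, 17.5257) (18.6735, 35.8182) (16.0162, 37.962) (14.1261, 39.0419) (7.8744, 21.9974) (14.2312, 17.2971)]  |A|=121.1384
8. ⊥bis P7·P6 via (15.815,28.875): [(14.5462, 17.5257) (16.6696, 26.9371) (12.8571, 35.582) (7.8744, 21.9974) (14.2312, 17.2971)]  |A|=85.0439
9. ⊥bis P7·P8 via (9.795,25.985): [(14.2464, 17.3081) (14.5462, 17.5257) (16.6696, 26.9371) (12.8571, 35.582) (9.5279, 26.5056)]  |A|=66.733
10. ⊥bis P7·P9 via (16.305,16.975): [(14.2464, 17.3081) (14.5462, 17.5257) (16.6696, 26.9371) (12.8571, 35.582) (9.5279, 26.5056)]  |A|=66.733
11. canonical 5-gon: [(14.2464, 17.3081) (14.5462, 17.5257) (16.6696, 26.9371) (12.8571, 35.582) (9.5279, 26.5056)]
12. shoelace: 66.733

Area of P7's cell: 66.7330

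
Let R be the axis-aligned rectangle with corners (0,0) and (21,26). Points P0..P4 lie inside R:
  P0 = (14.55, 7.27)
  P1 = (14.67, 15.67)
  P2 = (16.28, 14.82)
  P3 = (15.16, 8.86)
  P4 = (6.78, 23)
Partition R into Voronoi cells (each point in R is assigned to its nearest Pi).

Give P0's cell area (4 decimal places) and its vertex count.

Area of P0's cell: 195.3353 (6 vertices)

1. box [0,21]×[0,26]: [(0, 0) (21, 0) (21, 26) (0, 26)]
2. ⊥bis P0·P1 via (14.61,11.47): [(0, 11.6787) (0, 0) (21, 0) (21, 11.3787)]  |A|=242.103
3. ⊥bis P0·P2 via (15.415,11.045): [(13.4904, 11.486) (0, 11.6787) (0, 0) (21, 0) (21, 9.7653)]  |A|=236.0448
4. ⊥bis P0·P3 via (14.855,8.065): [(5.6459, 11.5981) (0, 11.6787) (0, 0) (21, 0) (21, 5.7075)]  |A|=198.5646
5. ⊥bis P0·P4 via (10.665,15.135): [(5.6459, 11.5981) (3.5648, 11.6278) (0, 9.8669) (0, 0) (21, 0) (21, 5.7075)]  |A|=195.3353
6. canonical 6-gon: [(5.6459, 11.5981) (3.5648, 11.6278) (0, 9.8669) (0, 0) (21, 0) (21, 5.7075)]
7. shoelace: 195.3353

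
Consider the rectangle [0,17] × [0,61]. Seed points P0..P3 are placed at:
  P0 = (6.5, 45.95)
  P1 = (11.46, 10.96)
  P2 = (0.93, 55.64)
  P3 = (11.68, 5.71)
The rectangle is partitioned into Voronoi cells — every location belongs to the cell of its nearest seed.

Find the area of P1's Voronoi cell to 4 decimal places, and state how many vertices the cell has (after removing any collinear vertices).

Area of P1's cell: 343.0703 (4 vertices)

1. box [0,17]×[0,61]: [(0, 0) (17, 0) (17, 61) (0, 61)]
2. ⊥bis P1·P0 via (8.98,28.455): [(0, 27.182) (0, 0) (17, 0) (17, 29.5919)]  |A|=482.5783
3. ⊥bis P1·P2 via (6.195,33.3): [(0, 27.182) (0, 0) (17, 0) (17, 29.5919)]  |A|=482.5783
4. ⊥bis P1·P3 via (11.57,8.335): [(0, 27.182) (0, 7.8502) (17, 8.5625) (17, 29.5919)]  |A|=343.0703
5. canonical 4-gon: [(0, 27.182) (0, 7.8502) (17, 8.5625) (17, 29.5919)]
6. shoelace: 343.0703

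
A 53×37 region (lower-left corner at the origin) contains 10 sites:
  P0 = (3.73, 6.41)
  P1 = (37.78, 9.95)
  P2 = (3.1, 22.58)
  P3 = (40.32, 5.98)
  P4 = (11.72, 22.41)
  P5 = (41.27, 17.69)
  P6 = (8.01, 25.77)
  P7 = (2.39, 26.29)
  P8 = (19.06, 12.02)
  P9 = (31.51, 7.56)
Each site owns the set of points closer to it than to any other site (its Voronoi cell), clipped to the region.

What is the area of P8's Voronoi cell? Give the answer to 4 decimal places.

Area of P8's cell: 272.5223

1. box [0,53]×[0,37]: [(0, 0) (53, 0) (53, 37) (0, 37)]
2. ⊥bis P8·P0 via (11.395,9.215): [(14.7672, 0) (53, 0) (53, 37) (1.2271, 37)]  |A|=1665.105
3. ⊥bis P8·P1 via (28.42,10.985): [(14.7672, 0) (27.2053, 0) (31.2967, 37) (1.2271, 37)]  |A|=786.3915
4. ⊥bis P8·P2 via (11.08,17.3): [(9.3778, 14.7273) (14.7672, 0) (27.2053, 0) (31.2967, 37) (24.1146, 37)]  |A|=531.5086
5. ⊥bis P8·P3 via (29.69,9): [(9.3778, 14.7273) (14.7672, 0) (27.1331, 0) (27.2513, 0.4162) (31.2967, 37) (24.1146, 37)]  |A|=531.4936
6. ⊥bis P8·P4 via (15.39,17.215): [(9.8894, 13.3291) (14.7672, 0) (27.1331, 0) (27.2513, 0.4162) (30.2714, 27.7279)]  |A|=343.3802
7. ⊥bis P8·P5 via (30.165,14.855): [(27.397, 25.6974) (9.8894, 13.3291) (14.7672, 0) (27.1331, 0) (27.2513, 0.4162) (29.246, 18.4548)]  |A|=331.0943
8. ⊥bis P8·P6 via (13.535,18.895): [(27.397, 25.6974) (9.8894, 13.3291) (14.7672, 0) (27.1331, 0) (27.2513, 0.4162) (29.246, 18.4548)]  |A|=331.0943
9. ⊥bis P8·P7 via (10.725,19.155): [(27.397, 25.6974) (9.8894, 13.3291) (14.7672, 0) (27.1331, 0) (27.2513, 0.4162) (29.246, 18.4548)]  |A|=331.0943
10. ⊥bis P8·P9 via (25.285,9.79): [(28.8894, 19.8516) (27.397, 25.6974) (9.8894, 13.3291) (14.7672, 0) (21.7779, 0)]  |A|=272.5223
11. canonical 5-gon: [(28.8894, 19.8516) (27.397, 25.6974) (9.8894, 13.3291) (14.7672, 0) (21.7779, 0)]
12. shoelace: 272.5223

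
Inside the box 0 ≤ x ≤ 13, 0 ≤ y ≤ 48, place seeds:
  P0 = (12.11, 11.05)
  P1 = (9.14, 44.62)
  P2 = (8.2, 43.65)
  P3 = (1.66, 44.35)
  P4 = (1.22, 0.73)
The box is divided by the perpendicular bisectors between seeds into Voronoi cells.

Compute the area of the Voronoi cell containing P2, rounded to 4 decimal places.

Area of P2's cell: 149.7961

1. box [0,13]×[0,48]: [(0, 0) (13, 0) (13, 48) (0, 48)]
2. ⊥bis P2·P0 via (10.155,27.35): [(0, 26.132) (13, 27.6912) (13, 48) (0, 48)]  |A|=274.1489
3. ⊥bis P2·P1 via (8.67,44.135): [(0, 26.132) (13, 27.6912) (13, 39.9389) (4.6816, 48) (0, 48)]  |A|=240.6214
4. ⊥bis P2·P3 via (4.93,44): [(3.0568, 26.4986) (13, 27.6912) (13, 39.9389) (5.2946, 47.406)]  |A|=149.7961
5. ⊥bis P2·P4 via (4.71,22.19): [(3.0568, 26.4986) (13, 27.6912) (13, 39.9389) (5.2946, 47.406)]  |A|=149.7961
6. canonical 4-gon: [(3.0568, 26.4986) (13, 27.6912) (13, 39.9389) (5.2946, 47.406)]
7. shoelace: 149.7961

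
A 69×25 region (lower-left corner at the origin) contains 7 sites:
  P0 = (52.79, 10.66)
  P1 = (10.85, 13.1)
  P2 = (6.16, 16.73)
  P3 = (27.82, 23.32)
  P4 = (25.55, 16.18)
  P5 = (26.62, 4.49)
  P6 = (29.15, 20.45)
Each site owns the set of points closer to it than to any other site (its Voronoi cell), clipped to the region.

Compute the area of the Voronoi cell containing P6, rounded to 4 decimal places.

1. box [0,69]×[0,25]: [(0, 0) (69, 0) (69, 25) (0, 25)]
2. ⊥bis P6·P0 via (40.97,15.555): [(0, 0) (34.5282, 0) (44.8814, 25) (0, 25)]  |A|=992.6209
3. ⊥bis P6·P1 via (20,16.775): [(26.7375, 0) (34.5282, 0) (44.8814, 25) (16.6965, 25)]  |A|=449.6957
4. ⊥bis P6·P2 via (17.655,18.59): [(26.7375, 0) (34.5282, 0) (44.8814, 25) (16.6965, 25)]  |A|=449.6957
5. ⊥bis P6·P3 via (28.485,21.885): [(19.6011, 17.7681) (26.7375, 0) (34.5282, 0) (44.8814, 25) (35.2068, 25)]  |A|=382.7632
6. ⊥bis P6·P4 via (27.35,18.315): [(25.0201, 20.2793) (38.2925, 9.0895) (44.8814, 25) (35.2068, 25)]  |A|=165.2849
7. ⊥bis P6·P5 via (27.885,12.47): [(25.0201, 20.2793) (35.7643, 11.221) (38.965, 10.7136) (44.8814, 25) (35.2068, 25)]  |A|=162.5152
8. canonical 5-gon: [(25.0201, 20.2793) (35.7643, 11.221) (38.965, 10.7136) (44.8814, 25) (35.2068, 25)]
9. shoelace: 162.5152

Area of P6's cell: 162.5152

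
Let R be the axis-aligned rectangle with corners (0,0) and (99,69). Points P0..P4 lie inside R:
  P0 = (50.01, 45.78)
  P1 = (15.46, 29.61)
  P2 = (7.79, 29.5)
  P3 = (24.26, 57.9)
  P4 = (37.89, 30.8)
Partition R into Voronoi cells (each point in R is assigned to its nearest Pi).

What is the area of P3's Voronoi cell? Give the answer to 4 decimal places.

1. box [0,99]×[0,69]: [(0, 0) (99, 0) (99, 69) (0, 69)]
2. ⊥bis P3·P0 via (37.135,51.84): [(0, 0) (12.735, 0) (45.2119, 69) (0, 69)]  |A|=1999.1657
3. ⊥bis P3·P1 via (19.86,43.755): [(0, 49.9327) (31.6093, 40.1002) (45.2119, 69) (0, 69)]  |A|=954.6584
4. ⊥bis P3·P2 via (16.025,43.7): [(0, 52.9934) (11.3835, 46.3917) (31.6093, 40.1002) (45.2119, 69) (0, 69)]  |A|=937.2379
5. ⊥bis P3·P4 via (31.075,44.35): [(0, 52.9934) (11.3835, 46.3917) (26.0584, 41.8269) (34.3957, 46.0202) (45.2119, 69) (0, 69)]  |A|=918.4017
6. canonical 6-gon: [(0, 52.9934) (11.3835, 46.3917) (26.0584, 41.8269) (34.3957, 46.0202) (45.2119, 69) (0, 69)]
7. shoelace: 918.4017

Area of P3's cell: 918.4017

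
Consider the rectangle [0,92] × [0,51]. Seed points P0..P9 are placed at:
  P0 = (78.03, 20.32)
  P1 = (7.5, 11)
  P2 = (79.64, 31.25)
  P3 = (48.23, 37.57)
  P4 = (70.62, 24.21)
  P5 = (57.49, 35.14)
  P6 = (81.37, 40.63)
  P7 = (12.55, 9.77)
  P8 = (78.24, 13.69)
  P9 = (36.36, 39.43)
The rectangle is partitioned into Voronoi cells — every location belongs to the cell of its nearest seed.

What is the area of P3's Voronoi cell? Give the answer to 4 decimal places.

Area of P3's cell: 427.2434

1. box [0,92]×[0,51]: [(0, 0) (92, 0) (92, 51) (0, 51)]
2. ⊥bis P3·P0 via (63.13,28.945): [(0, 0) (46.3749, 0) (75.8967, 51) (0, 51)]  |A|=3117.9274
3. ⊥bis P3·P1 via (27.865,24.285): [(43.7072, 0) (46.3749, 0) (75.8967, 51) (10.4376, 51)]  |A|=1737.2349
4. ⊥bis P3·P2 via (63.935,34.41): [(43.7072, 0) (46.3749, 0) (62.6784, 28.1649) (67.2731, 51) (10.4376, 51)]  |A|=1638.7737
5. ⊥bis P3·P4 via (59.425,30.89): [(42.2897, 2.1729) (65.1609, 40.5029) (67.2731, 51) (10.4376, 51)]  |A|=1467.1166
6. ⊥bis P3·P5 via (52.86,36.355): [(42.2897, 2.1729) (45.1463, 6.9603) (56.7031, 51) (10.4376, 51)]  |A|=1164.7427
7. ⊥bis P3·P6 via (64.8,39.1): [(42.2897, 2.1729) (45.1463, 6.9603) (56.7031, 51) (10.4376, 51)]  |A|=1164.7427
8. ⊥bis P3·P7 via (30.39,23.67): [(17.3402, 40.4188) (44.393, 5.6978) (45.1463, 6.9603) (56.7031, 51) (10.4376, 51)]  |A|=1080.5494
9. ⊥bis P3·P8 via (63.235,25.63): [(17.3402, 40.4188) (44.393, 5.6978) (45.1463, 6.9603) (56.7031, 51) (10.4376, 51)]  |A|=1080.5494
10. ⊥bis P3·P9 via (42.295,38.5): [(38.3669, 13.432) (44.393, 5.6978) (45.1463, 6.9603) (56.7031, 51) (44.2537, 51)]  |A|=427.2434
11. canonical 5-gon: [(38.3669, 13.432) (44.393, 5.6978) (45.1463, 6.9603) (56.7031, 51) (44.2537, 51)]
12. shoelace: 427.2434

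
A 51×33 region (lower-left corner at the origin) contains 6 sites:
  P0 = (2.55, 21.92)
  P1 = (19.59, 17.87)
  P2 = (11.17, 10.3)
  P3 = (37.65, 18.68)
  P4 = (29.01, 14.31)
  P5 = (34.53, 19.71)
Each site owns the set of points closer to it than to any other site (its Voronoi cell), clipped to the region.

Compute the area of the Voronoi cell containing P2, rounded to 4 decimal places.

Area of P2's cell: 307.6873

1. box [0,51]×[0,33]: [(0, 0) (51, 0) (51, 33) (0, 33)]
2. ⊥bis P2·P0 via (6.86,16.11): [(0, 11.0211) (0, 0) (51, 0) (51, 33) (29.6282, 33)]  |A|=1357.4023
3. ⊥bis P2·P1 via (15.38,14.085): [(10.879, 19.0914) (0, 11.0211) (0, 0) (28.0431, 0)]  |A|=327.6403
4. ⊥bis P2·P3 via (24.41,14.49): [(10.879, 19.0914) (0, 11.0211) (0, 0) (28.0431, 0)]  |A|=327.6403
5. ⊥bis P2·P4 via (20.09,12.305): [(21.1266, 7.6931) (10.879, 19.0914) (0, 11.0211) (0, 0) (22.8559, 0)]  |A|=307.6873
6. ⊥bis P2·P5 via (22.85,15.005): [(21.1266, 7.6931) (10.879, 19.0914) (0, 11.0211) (0, 0) (22.8559, 0)]  |A|=307.6873
7. canonical 5-gon: [(21.1266, 7.6931) (10.879, 19.0914) (0, 11.0211) (0, 0) (22.8559, 0)]
8. shoelace: 307.6873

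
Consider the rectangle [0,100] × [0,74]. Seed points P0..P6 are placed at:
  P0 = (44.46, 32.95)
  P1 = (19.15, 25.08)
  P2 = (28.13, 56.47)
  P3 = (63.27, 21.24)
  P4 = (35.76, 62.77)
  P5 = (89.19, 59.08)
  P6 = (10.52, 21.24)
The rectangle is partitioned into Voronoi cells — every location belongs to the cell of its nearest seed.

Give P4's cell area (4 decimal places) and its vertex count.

1. box [0,100]×[0,74]: [(0, 0) (100, 0) (100, 74) (0, 74)]
2. ⊥bis P4·P0 via (40.11,47.86): [(0, 36.1579) (100, 65.3329) (100, 74) (0, 74)]  |A|=2325.4588
3. ⊥bis P4·P1 via (27.455,43.925): [(0, 56.0244) (27.1234, 44.0711) (100, 65.3329) (100, 74) (0, 74)]  |A|=2056.0349
4. ⊥bis P4·P2 via (31.945,59.62): [(41.3551, 48.2233) (100, 65.3329) (100, 74) (20.0716, 74)]  |A|=1284.2856
5. ⊥bis P4·P3 via (49.515,42.005): [(41.3551, 48.2233) (72.7138, 57.3722) (97.8157, 74) (20.0716, 74)]  |A|=1147.8799
6. ⊥bis P4·P5 via (62.475,60.925): [(41.3551, 48.2233) (62.014, 54.2505) (63.378, 74) (20.0716, 74)]  |A|=758.0394
7. ⊥bis P4·P6 via (23.14,42.005): [(41.3551, 48.2233) (62.014, 54.2505) (63.378, 74) (20.0716, 74)]  |A|=758.0394
8. canonical 4-gon: [(41.3551, 48.2233) (62.014, 54.2505) (63.378, 74) (20.0716, 74)]
9. shoelace: 758.0394

Area of P4's cell: 758.0394 (4 vertices)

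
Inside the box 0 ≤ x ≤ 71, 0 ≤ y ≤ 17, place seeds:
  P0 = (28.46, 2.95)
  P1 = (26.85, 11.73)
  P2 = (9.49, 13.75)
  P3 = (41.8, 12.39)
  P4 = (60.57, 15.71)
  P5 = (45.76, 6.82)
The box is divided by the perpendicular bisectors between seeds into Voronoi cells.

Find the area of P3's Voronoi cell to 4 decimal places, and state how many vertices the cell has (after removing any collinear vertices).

1. box [0,71]×[0,17]: [(0, 0) (71, 0) (71, 17) (0, 17)]
2. ⊥bis P3·P0 via (35.13,7.67): [(40.5576, 0) (71, 0) (71, 17) (28.5277, 17)]  |A|=619.7749
3. ⊥bis P3·P1 via (34.325,12.06): [(34.4781, 8.5912) (40.5576, 0) (71, 0) (71, 17) (34.1069, 17)]  |A|=596.3174
4. ⊥bis P3·P2 via (25.645,13.07): [(34.4781, 8.5912) (40.5576, 0) (71, 0) (71, 17) (34.1069, 17)]  |A|=596.3174
5. ⊥bis P3·P4 via (51.185,14.05): [(34.4781, 8.5912) (40.5576, 0) (53.6701, 0) (50.6632, 17) (34.1069, 17)]  |A|=276.1508
6. ⊥bis P3·P5 via (43.78,9.605): [(34.4781, 8.5912) (37.1143, 4.866) (51.0562, 14.778) (50.6632, 17) (34.1069, 17)]  |A|=128.2761
7. canonical 5-gon: [(34.4781, 8.5912) (37.1143, 4.866) (51.0562, 14.778) (50.6632, 17) (34.1069, 17)]
8. shoelace: 128.2761

Area of P3's cell: 128.2761 (5 vertices)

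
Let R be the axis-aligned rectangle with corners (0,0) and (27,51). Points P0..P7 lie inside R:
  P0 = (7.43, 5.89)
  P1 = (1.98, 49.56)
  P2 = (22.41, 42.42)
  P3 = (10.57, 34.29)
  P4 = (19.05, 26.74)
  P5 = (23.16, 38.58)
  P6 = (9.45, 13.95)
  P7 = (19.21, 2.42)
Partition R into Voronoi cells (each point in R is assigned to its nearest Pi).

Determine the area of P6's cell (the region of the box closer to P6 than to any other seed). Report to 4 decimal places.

Area of P6's cell: 237.6558

1. box [0,27]×[0,51]: [(0, 0) (27, 0) (27, 51) (0, 51)]
2. ⊥bis P6·P0 via (8.44,9.92): [(0, 12.0352) (27, 5.2685) (27, 51) (0, 51)]  |A|=1143.3998
3. ⊥bis P6·P1 via (5.715,31.755): [(0, 30.5561) (0, 12.0352) (27, 5.2685) (27, 36.22)]  |A|=667.8779
4. ⊥bis P6·P2 via (15.93,28.185): [(7.3391, 32.0957) (0, 30.5561) (0, 12.0352) (27, 5.2685) (27, 23.1458)]  |A|=539.3524
5. ⊥bis P6·P3 via (10.01,24.12): [(26.9033, 23.1898) (0, 24.6712) (0, 12.0352) (27, 5.2685) (27, 23.1458)]  |A|=412.4492
6. ⊥bis P6·P4 via (14.25,20.345): [(9.1581, 24.1669) (0, 24.6712) (0, 12.0352) (27, 5.2685) (27, 10.775)]  |A|=301.7471
7. ⊥bis P6·P5 via (16.305,26.265): [(9.1581, 24.1669) (0, 24.6712) (0, 12.0352) (27, 5.2685) (27, 10.775)]  |A|=301.7471
8. ⊥bis P6·P7 via (14.33,8.185): [(21.9063, 14.5983) (9.1581, 24.1669) (0, 24.6712) (0, 12.0352) (14.5659, 8.3847)]  |A|=237.6558
9. canonical 5-gon: [(21.9063, 14.5983) (9.1581, 24.1669) (0, 24.6712) (0, 12.0352) (14.5659, 8.3847)]
10. shoelace: 237.6558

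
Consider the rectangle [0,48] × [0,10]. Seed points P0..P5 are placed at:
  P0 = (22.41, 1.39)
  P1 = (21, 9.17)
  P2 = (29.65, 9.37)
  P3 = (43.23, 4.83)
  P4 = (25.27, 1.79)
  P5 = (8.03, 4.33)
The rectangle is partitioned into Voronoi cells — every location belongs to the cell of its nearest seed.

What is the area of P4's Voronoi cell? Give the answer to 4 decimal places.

Area of P4's cell: 48.8667

1. box [0,48]×[0,10]: [(0, 0) (48, 0) (48, 10) (0, 10)]
2. ⊥bis P4·P0 via (23.84,1.59): [(24.0624, 0) (48, 0) (48, 10) (22.6638, 10)]  |A|=246.3692
3. ⊥bis P4·P1 via (23.135,5.48): [(23.2839, 5.5661) (24.0624, 0) (48, 0) (48, 10) (30.9471, 10)]  |A|=228.0058
4. ⊥bis P4·P2 via (27.46,5.58): [(25.3826, 6.7804) (23.2839, 5.5661) (24.0624, 0) (37.1167, 0)]  |A|=50.5703
5. ⊥bis P4·P3 via (34.25,3.31): [(34.5602, 1.4772) (25.3826, 6.7804) (23.2839, 5.5661) (24.0624, 0) (34.8103, 0)]  |A|=48.8667
6. ⊥bis P4·P5 via (16.65,3.06): [(34.5602, 1.4772) (25.3826, 6.7804) (23.2839, 5.5661) (24.0624, 0) (34.8103, 0)]  |A|=48.8667
7. canonical 5-gon: [(34.5602, 1.4772) (25.3826, 6.7804) (23.2839, 5.5661) (24.0624, 0) (34.8103, 0)]
8. shoelace: 48.8667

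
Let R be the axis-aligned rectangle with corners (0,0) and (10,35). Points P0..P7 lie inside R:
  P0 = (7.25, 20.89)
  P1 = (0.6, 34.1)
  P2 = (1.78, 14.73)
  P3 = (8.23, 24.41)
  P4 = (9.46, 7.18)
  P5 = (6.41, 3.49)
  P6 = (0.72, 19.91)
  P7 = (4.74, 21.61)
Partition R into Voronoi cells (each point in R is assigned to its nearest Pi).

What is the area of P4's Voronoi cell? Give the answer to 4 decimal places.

1. box [0,10]×[0,35]: [(0, 0) (10, 0) (10, 35) (0, 35)]
2. ⊥bis P4·P0 via (8.355,14.035): [(0, 12.6882) (0, 0) (10, 0) (10, 14.3002)]  |A|=134.9419
3. ⊥bis P4·P1 via (5.03,20.64): [(0, 12.6882) (0, 0) (10, 0) (10, 14.3002)]  |A|=134.9419
4. ⊥bis P4·P2 via (5.62,10.955): [(8.703, 14.0911) (0, 5.2382) (0, 0) (10, 0) (10, 14.3002)]  |A|=102.5233
5. ⊥bis P4·P3 via (8.845,15.795): [(8.703, 14.0911) (0, 5.2382) (0, 0) (10, 0) (10, 14.3002)]  |A|=102.5233
6. ⊥bis P4·P5 via (7.935,5.335): [(8.703, 14.0911) (3.6097, 8.9101) (10, 3.6282) (10, 14.3002)]  |A|=36.926
7. ⊥bis P4·P6 via (5.09,13.545): [(8.703, 14.0911) (3.6097, 8.9101) (10, 3.6282) (10, 14.3002)]  |A|=36.926
8. ⊥bis P4·P7 via (7.1,14.395): [(8.703, 14.0911) (3.6097, 8.9101) (10, 3.6282) (10, 14.3002)]  |A|=36.926
9. canonical 4-gon: [(8.703, 14.0911) (3.6097, 8.9101) (10, 3.6282) (10, 14.3002)]
10. shoelace: 36.926

Area of P4's cell: 36.9260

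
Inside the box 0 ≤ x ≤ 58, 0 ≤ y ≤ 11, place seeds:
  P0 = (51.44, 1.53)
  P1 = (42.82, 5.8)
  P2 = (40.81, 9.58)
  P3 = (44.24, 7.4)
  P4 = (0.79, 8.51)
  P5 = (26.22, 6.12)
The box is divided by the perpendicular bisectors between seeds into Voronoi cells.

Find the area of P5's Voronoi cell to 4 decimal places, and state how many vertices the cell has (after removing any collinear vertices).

Area of P5's cell: 226.2763 (5 vertices)

1. box [0,58]×[0,11]: [(0, 0) (58, 0) (58, 11) (0, 11)]
2. ⊥bis P5·P0 via (38.83,3.825): [(0, 0) (38.1339, 0) (40.1358, 11) (0, 11)]  |A|=430.4833
3. ⊥bis P5·P1 via (34.52,5.96): [(0, 0) (34.4051, 0) (34.6172, 11) (0, 11)]  |A|=379.6225
4. ⊥bis P5·P2 via (33.515,7.85): [(0, 0) (34.4051, 0) (34.4781, 3.7887) (32.768, 11) (0, 11)]  |A|=372.9549
5. ⊥bis P5·P3 via (35.23,6.76): [(0, 0) (34.4051, 0) (34.4781, 3.7887) (32.768, 11) (0, 11)]  |A|=372.9549
6. ⊥bis P5·P4 via (13.505,7.315): [(12.8175, 0) (34.4051, 0) (34.4781, 3.7887) (32.768, 11) (13.8513, 11)]  |A|=226.2763
7. canonical 5-gon: [(12.8175, 0) (34.4051, 0) (34.4781, 3.7887) (32.768, 11) (13.8513, 11)]
8. shoelace: 226.2763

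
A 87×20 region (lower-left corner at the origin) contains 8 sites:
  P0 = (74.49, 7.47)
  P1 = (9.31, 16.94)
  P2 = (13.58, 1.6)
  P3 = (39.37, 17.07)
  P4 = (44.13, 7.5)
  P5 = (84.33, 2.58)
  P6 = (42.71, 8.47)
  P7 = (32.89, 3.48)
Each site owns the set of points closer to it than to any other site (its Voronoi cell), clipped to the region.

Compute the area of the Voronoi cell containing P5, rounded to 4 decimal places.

1. box [0,87]×[0,20]: [(0, 0) (87, 0) (87, 20) (0, 20)]
2. ⊥bis P5·P0 via (79.41,5.025): [(76.9128, 0) (87, 0) (87, 20) (86.8518, 20)]  |A|=102.3534
3. ⊥bis P5·P1 via (46.82,9.76): [(76.9128, 0) (87, 0) (87, 20) (86.8518, 20)]  |A|=102.3534
4. ⊥bis P5·P2 via (48.955,2.09): [(76.9128, 0) (87, 0) (87, 20) (86.8518, 20)]  |A|=102.3534
5. ⊥bis P5·P3 via (61.85,9.825): [(76.9128, 0) (87, 0) (87, 20) (86.8518, 20)]  |A|=102.3534
6. ⊥bis P5·P4 via (64.23,5.04): [(76.9128, 0) (87, 0) (87, 20) (86.8518, 20)]  |A|=102.3534
7. ⊥bis P5·P6 via (63.52,5.525): [(76.9128, 0) (87, 0) (87, 20) (86.8518, 20)]  |A|=102.3534
8. ⊥bis P5·P7 via (58.61,3.03): [(76.9128, 0) (87, 0) (87, 20) (86.8518, 20)]  |A|=102.3534
9. canonical 4-gon: [(76.9128, 0) (87, 0) (87, 20) (86.8518, 20)]
10. shoelace: 102.3534

Area of P5's cell: 102.3534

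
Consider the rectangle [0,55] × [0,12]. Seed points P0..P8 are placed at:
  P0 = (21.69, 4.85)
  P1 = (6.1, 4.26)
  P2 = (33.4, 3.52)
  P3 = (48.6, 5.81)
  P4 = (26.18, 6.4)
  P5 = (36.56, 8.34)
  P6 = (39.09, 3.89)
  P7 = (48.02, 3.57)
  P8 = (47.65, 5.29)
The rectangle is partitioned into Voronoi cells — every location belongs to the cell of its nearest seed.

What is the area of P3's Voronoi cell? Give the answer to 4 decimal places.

Area of P3's cell: 67.2218

1. box [0,55]×[0,12]: [(0, 0) (55, 0) (55, 12) (0, 12)]
2. ⊥bis P3·P0 via (35.145,5.33): [(35.3351, 0) (55, 0) (55, 12) (34.9071, 12)]  |A|=238.5468
3. ⊥bis P3·P1 via (27.35,5.035): [(35.3351, 0) (55, 0) (55, 12) (34.9071, 12)]  |A|=238.5468
4. ⊥bis P3·P2 via (41,4.665): [(41.7028, 0) (55, 0) (55, 12) (39.8949, 12)]  |A|=170.4135
5. ⊥bis P3·P4 via (37.39,6.105): [(41.7028, 0) (55, 0) (55, 12) (39.8949, 12)]  |A|=170.4135
6. ⊥bis P3·P5 via (42.58,7.075): [(41.4483, 1.6894) (41.7028, 0) (55, 0) (55, 12) (43.6149, 12)]  |A|=151.2359
7. ⊥bis P3·P6 via (43.845,4.85): [(42.9961, 9.0549) (44.8242, 0) (55, 0) (55, 12) (43.6149, 12)]  |A|=134.8593
8. ⊥bis P3·P7 via (48.31,4.69): [(42.9961, 9.0549) (43.6328, 5.9011) (55, 2.9578) (55, 12) (43.6149, 12)]  |A|=88.0245
9. ⊥bis P3·P8 via (48.125,5.55): [(48.6429, 4.6038) (55, 2.9578) (55, 12) (44.5945, 12)]  |A|=67.2218
10. canonical 4-gon: [(48.6429, 4.6038) (55, 2.9578) (55, 12) (44.5945, 12)]
11. shoelace: 67.2218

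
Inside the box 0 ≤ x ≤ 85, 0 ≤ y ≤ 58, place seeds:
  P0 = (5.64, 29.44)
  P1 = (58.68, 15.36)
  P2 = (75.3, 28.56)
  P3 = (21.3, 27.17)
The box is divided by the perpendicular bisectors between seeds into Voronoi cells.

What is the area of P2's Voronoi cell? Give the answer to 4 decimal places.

1. box [0,85]×[0,58]: [(0, 0) (85, 0) (85, 58) (0, 58)]
2. ⊥bis P2·P0 via (40.47,29): [(40.1036, 0) (85, 0) (85, 58) (40.8364, 58)]  |A|=2582.74
3. ⊥bis P2·P1 via (66.99,21.96): [(40.7977, 54.9385) (84.4312, 0) (85, 0) (85, 58) (40.8364, 58)]  |A|=1365.0963
4. ⊥bis P2·P3 via (48.3,27.865): [(47.8311, 46.0828) (84.4312, 0) (85, 0) (85, 58) (47.5243, 58)]  |A|=1314.3081
5. canonical 5-gon: [(47.8311, 46.0828) (84.4312, 0) (85, 0) (85, 58) (47.5243, 58)]
6. shoelace: 1314.3081

Area of P2's cell: 1314.3081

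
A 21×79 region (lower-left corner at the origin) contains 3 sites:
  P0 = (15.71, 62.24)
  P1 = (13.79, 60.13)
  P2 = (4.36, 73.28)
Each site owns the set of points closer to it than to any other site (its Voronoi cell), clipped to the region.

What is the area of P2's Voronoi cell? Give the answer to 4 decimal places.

Area of P2's cell: 213.8063

1. box [0,21]×[0,79]: [(0, 0) (21, 0) (21, 79) (0, 79)]
2. ⊥bis P2·P0 via (10.035,67.76): [(0, 57.4432) (20.968, 79) (0, 79)]  |A|=226.0013
3. ⊥bis P2·P1 via (9.075,66.705): [(0, 60.1972) (8.8562, 66.5481) (20.968, 79) (0, 79)]  |A|=213.8063
4. canonical 4-gon: [(0, 60.1972) (8.8562, 66.5481) (20.968, 79) (0, 79)]
5. shoelace: 213.8063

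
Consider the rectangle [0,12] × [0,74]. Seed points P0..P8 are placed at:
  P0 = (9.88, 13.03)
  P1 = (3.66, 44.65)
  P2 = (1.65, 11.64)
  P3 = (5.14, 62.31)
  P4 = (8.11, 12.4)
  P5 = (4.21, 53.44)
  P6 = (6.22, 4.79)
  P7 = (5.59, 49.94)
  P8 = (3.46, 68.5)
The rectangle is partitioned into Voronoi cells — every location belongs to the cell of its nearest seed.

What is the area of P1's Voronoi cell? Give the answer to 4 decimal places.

Area of P1's cell: 216.0148

1. box [0,12]×[0,74]: [(0, 0) (12, 0) (12, 74) (0, 74)]
2. ⊥bis P1·P0 via (6.77,28.84): [(0, 27.5083) (12, 29.8688) (12, 74) (0, 74)]  |A|=543.7376
3. ⊥bis P1·P2 via (2.655,28.145): [(0, 28.3067) (3.0994, 28.1179) (12, 29.8688) (12, 74) (0, 74)]  |A|=542.5004
4. ⊥bis P1·P3 via (4.4,53.48): [(0, 53.8487) (0, 28.3067) (3.0994, 28.1179) (12, 29.8688) (12, 52.8431)]  |A|=294.6513
5. ⊥bis P1·P4 via (5.885,28.525): [(0, 53.8487) (0, 28.3067) (2.9853, 28.1249) (3.4856, 28.1939) (12, 29.8688) (12, 52.8431)]  |A|=294.6456
6. ⊥bis P1·P5 via (3.935,49.045): [(0, 49.2912) (0, 28.3067) (2.9853, 28.1249) (3.4856, 28.1939) (12, 29.8688) (12, 48.5404)]  |A|=241.4842
7. ⊥bis P1·P6 via (4.94,24.72): [(0, 49.2912) (0, 28.3067) (2.9853, 28.1249) (3.4856, 28.1939) (12, 29.8688) (12, 48.5404)]  |A|=241.4842
8. ⊥bis P1·P7 via (4.625,47.295): [(0, 48.9824) (0, 28.3067) (2.9853, 28.1249) (3.4856, 28.1939) (12, 29.8688) (12, 44.6043)]  |A|=216.0148
9. ⊥bis P1·P8 via (3.56,56.575): [(0, 48.9824) (0, 28.3067) (2.9853, 28.1249) (3.4856, 28.1939) (12, 29.8688) (12, 44.6043)]  |A|=216.0148
10. canonical 6-gon: [(0, 48.9824) (0, 28.3067) (2.9853, 28.1249) (3.4856, 28.1939) (12, 29.8688) (12, 44.6043)]
11. shoelace: 216.0148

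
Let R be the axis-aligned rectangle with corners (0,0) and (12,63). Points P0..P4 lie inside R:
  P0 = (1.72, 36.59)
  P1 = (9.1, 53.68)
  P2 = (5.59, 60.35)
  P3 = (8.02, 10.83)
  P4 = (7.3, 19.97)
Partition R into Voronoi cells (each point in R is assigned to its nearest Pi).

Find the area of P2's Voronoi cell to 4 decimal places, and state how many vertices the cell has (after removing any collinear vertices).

1. box [0,12]×[0,63]: [(0, 0) (12, 0) (12, 63) (0, 63)]
2. ⊥bis P2·P0 via (3.655,48.47): [(0, 49.0653) (12, 47.1108) (12, 63) (0, 63)]  |A|=178.9434
3. ⊥bis P2·P1 via (7.345,57.015): [(0, 53.1498) (12, 59.4646) (12, 63) (0, 63)]  |A|=80.3135
4. ⊥bis P2·P3 via (6.805,35.59): [(0, 53.1498) (12, 59.4646) (12, 63) (0, 63)]  |A|=80.3135
5. ⊥bis P2·P4 via (6.445,40.16): [(0, 53.1498) (12, 59.4646) (12, 63) (0, 63)]  |A|=80.3135
6. canonical 4-gon: [(0, 53.1498) (12, 59.4646) (12, 63) (0, 63)]
7. shoelace: 80.3135

Area of P2's cell: 80.3135 (4 vertices)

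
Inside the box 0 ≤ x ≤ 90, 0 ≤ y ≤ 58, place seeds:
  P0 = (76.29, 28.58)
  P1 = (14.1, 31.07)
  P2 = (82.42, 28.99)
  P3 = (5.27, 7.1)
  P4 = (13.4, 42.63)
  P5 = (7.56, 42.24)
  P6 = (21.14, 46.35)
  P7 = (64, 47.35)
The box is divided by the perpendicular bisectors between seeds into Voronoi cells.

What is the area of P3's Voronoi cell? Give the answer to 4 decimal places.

1. box [0,90]×[0,58]: [(0, 0) (90, 0) (90, 58) (0, 58)]
2. ⊥bis P3·P0 via (40.78,17.84): [(0, 0) (46.1757, 0) (28.6336, 58) (0, 58)]  |A|=2169.4702
3. ⊥bis P3·P1 via (9.685,19.085): [(0, 22.6527) (0, 0) (46.1757, 0) (44.2551, 6.3502)]  |A|=647.8612
4. ⊥bis P3·P2 via (43.845,18.045): [(0, 22.6527) (0, 0) (46.1757, 0) (44.2551, 6.3502)]  |A|=647.8612
5. ⊥bis P3·P4 via (9.335,24.865): [(0, 22.6527) (0, 0) (46.1757, 0) (44.2551, 6.3502)]  |A|=647.8612
6. ⊥bis P3·P5 via (6.415,24.67): [(0, 22.6527) (0, 0) (46.1757, 0) (44.2551, 6.3502)]  |A|=647.8612
7. ⊥bis P3·P6 via (13.205,26.725): [(0, 22.6527) (0, 0) (46.1757, 0) (44.2551, 6.3502)]  |A|=647.8612
8. ⊥bis P3·P7 via (34.635,27.225): [(0, 22.6527) (0, 0) (46.1757, 0) (44.2551, 6.3502)]  |A|=647.8612
9. canonical 4-gon: [(0, 22.6527) (0, 0) (46.1757, 0) (44.2551, 6.3502)]
10. shoelace: 647.8612

Area of P3's cell: 647.8612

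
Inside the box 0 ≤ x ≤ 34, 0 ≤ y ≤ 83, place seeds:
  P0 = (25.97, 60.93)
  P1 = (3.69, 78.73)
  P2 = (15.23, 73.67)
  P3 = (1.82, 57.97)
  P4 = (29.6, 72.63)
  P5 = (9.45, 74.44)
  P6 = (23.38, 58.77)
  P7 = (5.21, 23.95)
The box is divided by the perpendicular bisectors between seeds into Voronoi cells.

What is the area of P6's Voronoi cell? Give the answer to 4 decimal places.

Area of P6's cell: 487.2140

1. box [0,34]×[0,83]: [(0, 0) (34, 0) (34, 83) (0, 83)]
2. ⊥bis P6·P0 via (24.675,59.85): [(0, 0) (34, 0) (34, 48.6686) (5.3684, 83) (0, 83)]  |A|=2330.5197
3. ⊥bis P6·P1 via (13.535,68.75): [(0, 55.3981) (0, 0) (34, 0) (34, 48.6686) (15.5746, 70.762)]  |A|=2082.7256
4. ⊥bis P6·P2 via (19.305,66.22): [(0.5972, 55.9872) (0, 55.3981) (0, 0) (34, 0) (34, 48.6686) (19.3445, 66.2416)]  |A|=2021.0237
5. ⊥bis P6·P3 via (12.6,58.37): [(12.4479, 62.4693) (14.7659, 0) (34, 0) (34, 48.6686) (19.3445, 66.2416)]  |A|=1213.4673
6. ⊥bis P6·P4 via (26.49,65.7): [(12.4479, 62.4693) (14.7659, 0) (34, 0) (34, 48.6686) (19.3445, 66.2416)]  |A|=1213.4673
7. ⊥bis P6·P5 via (16.415,66.605): [(12.4479, 62.4693) (14.7659, 0) (34, 0) (34, 48.6686) (19.3445, 66.2416)]  |A|=1213.4673
8. ⊥bis P6·P7 via (14.295,41.36): [(12.4479, 62.4693) (13.2102, 41.9261) (34, 31.0774) (34, 48.6686) (19.3445, 66.2416)]  |A|=487.214
9. canonical 5-gon: [(12.4479, 62.4693) (13.2102, 41.9261) (34, 31.0774) (34, 48.6686) (19.3445, 66.2416)]
10. shoelace: 487.214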